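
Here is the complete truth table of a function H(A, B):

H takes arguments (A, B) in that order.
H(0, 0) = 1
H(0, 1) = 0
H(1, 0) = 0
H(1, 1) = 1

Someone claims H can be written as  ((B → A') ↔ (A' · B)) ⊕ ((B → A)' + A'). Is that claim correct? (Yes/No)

Yes

Check the formula against H row by row:
  A=0, B=0: formula gives 1, H = 1 ✓
  A=0, B=1: formula gives 0, H = 0 ✓
  A=1, B=0: formula gives 0, H = 0 ✓
  A=1, B=1: formula gives 1, H = 1 ✓
Every row agrees, so the formula is equivalent.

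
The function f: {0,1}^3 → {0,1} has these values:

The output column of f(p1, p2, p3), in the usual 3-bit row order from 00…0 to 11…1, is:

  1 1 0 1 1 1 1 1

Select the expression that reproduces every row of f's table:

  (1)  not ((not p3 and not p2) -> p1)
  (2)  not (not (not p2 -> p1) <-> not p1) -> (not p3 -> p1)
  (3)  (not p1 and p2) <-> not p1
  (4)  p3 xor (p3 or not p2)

2

(1): at (0,0,1) it gives 0, but f = 1 — eliminated.
(3): at (0,0,0) it gives 0, but f = 1 — eliminated.
(4): at (0,0,1) it gives 0, but f = 1 — eliminated.
Only (2) survives; checking it on all 8 rows confirms it matches f.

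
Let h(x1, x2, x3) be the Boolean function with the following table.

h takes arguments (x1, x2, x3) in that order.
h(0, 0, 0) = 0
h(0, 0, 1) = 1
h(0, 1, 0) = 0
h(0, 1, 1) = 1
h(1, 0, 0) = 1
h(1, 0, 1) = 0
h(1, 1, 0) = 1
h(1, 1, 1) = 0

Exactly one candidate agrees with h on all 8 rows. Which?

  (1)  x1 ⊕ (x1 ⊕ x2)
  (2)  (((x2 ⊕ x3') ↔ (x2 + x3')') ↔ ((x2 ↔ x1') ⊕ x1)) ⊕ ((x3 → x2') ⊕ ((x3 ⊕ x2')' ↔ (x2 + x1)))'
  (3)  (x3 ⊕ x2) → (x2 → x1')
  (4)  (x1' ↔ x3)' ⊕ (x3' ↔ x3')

(1): at (0,0,1) it gives 0, but h = 1 — eliminated.
(2): at (1,1,0) it gives 0, but h = 1 — eliminated.
(3): at (0,0,0) it gives 1, but h = 0 — eliminated.
(4) is the remaining candidate, and it agrees with h on all 8 inputs.

4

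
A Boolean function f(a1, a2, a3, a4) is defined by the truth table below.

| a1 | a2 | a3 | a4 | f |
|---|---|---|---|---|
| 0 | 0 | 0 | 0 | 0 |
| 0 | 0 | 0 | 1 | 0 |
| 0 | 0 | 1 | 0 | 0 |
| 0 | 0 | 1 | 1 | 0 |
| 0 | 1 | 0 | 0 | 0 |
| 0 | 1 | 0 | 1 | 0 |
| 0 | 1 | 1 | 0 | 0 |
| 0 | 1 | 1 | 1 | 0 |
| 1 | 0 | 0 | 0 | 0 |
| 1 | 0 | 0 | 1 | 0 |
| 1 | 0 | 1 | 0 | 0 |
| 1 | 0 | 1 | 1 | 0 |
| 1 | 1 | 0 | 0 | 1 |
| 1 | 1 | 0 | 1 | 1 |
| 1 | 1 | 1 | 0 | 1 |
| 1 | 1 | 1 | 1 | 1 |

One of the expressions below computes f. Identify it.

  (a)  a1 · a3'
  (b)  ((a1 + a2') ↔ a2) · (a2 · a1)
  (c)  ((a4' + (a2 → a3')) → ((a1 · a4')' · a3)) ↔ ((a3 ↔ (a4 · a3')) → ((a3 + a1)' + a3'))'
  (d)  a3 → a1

(a) disagrees with f on (1,0,0,0) (formula → 1, table → 0); rule it out.
(c) disagrees with f on (0,0,0,0) (formula → 1, table → 0); rule it out.
(d) disagrees with f on (0,0,0,0) (formula → 1, table → 0); rule it out.
(b) is the remaining candidate, and it agrees with f on all 16 inputs.

b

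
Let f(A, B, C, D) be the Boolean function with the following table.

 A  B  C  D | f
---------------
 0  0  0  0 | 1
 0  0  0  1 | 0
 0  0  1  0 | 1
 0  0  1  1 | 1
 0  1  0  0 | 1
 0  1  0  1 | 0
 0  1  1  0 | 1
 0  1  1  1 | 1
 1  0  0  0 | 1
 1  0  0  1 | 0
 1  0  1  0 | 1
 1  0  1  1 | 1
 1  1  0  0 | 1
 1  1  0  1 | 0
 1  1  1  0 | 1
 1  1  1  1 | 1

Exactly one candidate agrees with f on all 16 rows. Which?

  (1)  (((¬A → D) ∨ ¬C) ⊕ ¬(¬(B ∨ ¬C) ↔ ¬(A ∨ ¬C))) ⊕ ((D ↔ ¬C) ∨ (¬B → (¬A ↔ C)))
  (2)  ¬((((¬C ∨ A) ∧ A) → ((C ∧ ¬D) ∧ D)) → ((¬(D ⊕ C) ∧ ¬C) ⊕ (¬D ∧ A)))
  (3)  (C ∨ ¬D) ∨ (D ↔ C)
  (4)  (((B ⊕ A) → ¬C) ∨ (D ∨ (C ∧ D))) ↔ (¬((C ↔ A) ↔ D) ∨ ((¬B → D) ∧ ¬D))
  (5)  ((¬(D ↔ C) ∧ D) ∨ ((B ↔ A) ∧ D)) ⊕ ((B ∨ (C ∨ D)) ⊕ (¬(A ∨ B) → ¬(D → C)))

(1): at (0,0,1,1) it gives 0, but f = 1 — eliminated.
(2): at (0,0,0,0) it gives 0, but f = 1 — eliminated.
(4): at (0,0,1,0) it gives 0, but f = 1 — eliminated.
(5): at (0,0,0,0) it gives 0, but f = 1 — eliminated.
That leaves (3). Evaluating it on every row reproduces the table of f exactly.

3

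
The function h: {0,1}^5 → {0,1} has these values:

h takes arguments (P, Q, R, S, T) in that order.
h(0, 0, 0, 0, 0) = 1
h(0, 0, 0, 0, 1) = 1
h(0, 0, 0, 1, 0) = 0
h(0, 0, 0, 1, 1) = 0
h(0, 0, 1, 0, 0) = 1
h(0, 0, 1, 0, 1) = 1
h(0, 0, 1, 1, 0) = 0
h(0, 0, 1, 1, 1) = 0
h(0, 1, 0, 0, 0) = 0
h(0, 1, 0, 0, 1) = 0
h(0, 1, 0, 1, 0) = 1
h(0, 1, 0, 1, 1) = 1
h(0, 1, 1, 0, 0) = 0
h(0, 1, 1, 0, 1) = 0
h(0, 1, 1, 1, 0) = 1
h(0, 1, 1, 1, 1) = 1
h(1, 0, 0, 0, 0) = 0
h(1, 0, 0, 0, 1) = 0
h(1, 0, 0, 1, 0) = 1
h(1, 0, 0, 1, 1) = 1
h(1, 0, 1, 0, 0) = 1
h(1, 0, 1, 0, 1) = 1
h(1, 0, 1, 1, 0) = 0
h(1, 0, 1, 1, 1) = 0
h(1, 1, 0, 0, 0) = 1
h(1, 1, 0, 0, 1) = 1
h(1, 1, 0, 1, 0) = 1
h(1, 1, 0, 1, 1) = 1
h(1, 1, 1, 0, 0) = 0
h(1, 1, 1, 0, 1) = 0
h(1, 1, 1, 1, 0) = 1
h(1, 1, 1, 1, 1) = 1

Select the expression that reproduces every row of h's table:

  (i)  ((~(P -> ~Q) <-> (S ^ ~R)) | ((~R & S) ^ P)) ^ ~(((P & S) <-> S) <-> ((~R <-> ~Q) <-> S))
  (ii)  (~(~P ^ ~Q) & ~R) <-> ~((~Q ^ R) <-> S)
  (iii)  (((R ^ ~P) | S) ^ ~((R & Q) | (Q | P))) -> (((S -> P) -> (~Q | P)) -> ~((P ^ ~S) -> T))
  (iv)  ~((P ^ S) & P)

(ii): at (0,1,0,0,0) it gives 1, but h = 0 — eliminated.
(iii): at (0,0,0,1,0) it gives 1, but h = 0 — eliminated.
(iv): at (0,0,0,1,0) it gives 1, but h = 0 — eliminated.
(i) is the remaining candidate, and it agrees with h on all 32 inputs.

i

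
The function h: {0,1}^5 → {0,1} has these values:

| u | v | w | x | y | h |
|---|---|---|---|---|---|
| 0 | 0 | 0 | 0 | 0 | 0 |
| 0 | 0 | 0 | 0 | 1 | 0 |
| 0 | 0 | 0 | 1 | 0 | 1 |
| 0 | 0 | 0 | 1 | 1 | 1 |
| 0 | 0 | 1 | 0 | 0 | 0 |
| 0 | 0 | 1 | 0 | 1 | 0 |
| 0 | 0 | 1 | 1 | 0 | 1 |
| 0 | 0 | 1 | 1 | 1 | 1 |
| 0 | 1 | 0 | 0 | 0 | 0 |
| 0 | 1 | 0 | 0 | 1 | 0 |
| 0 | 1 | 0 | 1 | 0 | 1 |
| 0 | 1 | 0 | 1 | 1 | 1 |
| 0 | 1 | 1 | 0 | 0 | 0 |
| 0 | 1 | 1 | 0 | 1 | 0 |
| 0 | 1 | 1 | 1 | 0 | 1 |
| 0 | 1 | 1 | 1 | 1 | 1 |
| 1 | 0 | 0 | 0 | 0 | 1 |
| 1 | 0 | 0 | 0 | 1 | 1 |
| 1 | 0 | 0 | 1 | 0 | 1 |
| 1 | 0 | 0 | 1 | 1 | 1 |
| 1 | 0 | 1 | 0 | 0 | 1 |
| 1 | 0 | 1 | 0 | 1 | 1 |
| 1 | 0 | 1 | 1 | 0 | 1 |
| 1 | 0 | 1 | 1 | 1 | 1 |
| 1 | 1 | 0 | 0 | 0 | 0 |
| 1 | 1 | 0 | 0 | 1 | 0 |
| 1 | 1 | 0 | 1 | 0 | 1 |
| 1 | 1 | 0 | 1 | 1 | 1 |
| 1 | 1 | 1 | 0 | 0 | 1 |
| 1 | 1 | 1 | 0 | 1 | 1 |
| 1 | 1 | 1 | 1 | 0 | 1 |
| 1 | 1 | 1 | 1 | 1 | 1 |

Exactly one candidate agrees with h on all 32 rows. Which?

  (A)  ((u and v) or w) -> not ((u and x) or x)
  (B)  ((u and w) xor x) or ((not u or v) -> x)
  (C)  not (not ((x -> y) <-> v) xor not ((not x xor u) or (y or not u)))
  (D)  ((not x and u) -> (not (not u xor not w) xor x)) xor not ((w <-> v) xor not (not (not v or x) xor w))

(A) fails at (0,0,0,0,0): the formula yields 1, h is 0.
(C) fails at (0,0,0,1,1): the formula yields 0, h is 1.
(D) fails at (0,0,0,1,0): the formula yields 0, h is 1.
That leaves (B). Evaluating it on every row reproduces the table of h exactly.

B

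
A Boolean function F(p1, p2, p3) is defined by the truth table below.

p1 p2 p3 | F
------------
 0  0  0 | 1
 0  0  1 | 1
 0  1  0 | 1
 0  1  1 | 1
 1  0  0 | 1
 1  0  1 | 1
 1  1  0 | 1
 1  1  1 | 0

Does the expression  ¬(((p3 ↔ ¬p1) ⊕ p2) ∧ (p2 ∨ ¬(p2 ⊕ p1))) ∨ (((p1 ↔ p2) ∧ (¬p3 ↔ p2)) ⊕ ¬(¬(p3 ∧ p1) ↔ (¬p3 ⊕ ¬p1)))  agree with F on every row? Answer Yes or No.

Yes

Check the formula against F row by row:
  p1=0, p2=0, p3=0: formula gives 1, F = 1 ✓
  p1=0, p2=0, p3=1: formula gives 1, F = 1 ✓
  p1=0, p2=1, p3=0: formula gives 1, F = 1 ✓
  p1=0, p2=1, p3=1: formula gives 1, F = 1 ✓
  p1=1, p2=0, p3=0: formula gives 1, F = 1 ✓
  …and likewise for the remaining 3 rows.
All 8 rows match — the expression computes F exactly.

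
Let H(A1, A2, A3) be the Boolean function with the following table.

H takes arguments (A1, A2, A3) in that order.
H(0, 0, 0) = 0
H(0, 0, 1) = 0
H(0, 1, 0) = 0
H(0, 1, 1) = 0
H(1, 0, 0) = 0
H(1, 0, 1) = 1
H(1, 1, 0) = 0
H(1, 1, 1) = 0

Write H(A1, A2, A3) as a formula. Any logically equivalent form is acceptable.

H is 1 on exactly one input, (1,0,1), whose minterm is A1·¬A2·A3. So H is just that conjunction.

H(A1, A2, A3) = (A1 and not A2) and A3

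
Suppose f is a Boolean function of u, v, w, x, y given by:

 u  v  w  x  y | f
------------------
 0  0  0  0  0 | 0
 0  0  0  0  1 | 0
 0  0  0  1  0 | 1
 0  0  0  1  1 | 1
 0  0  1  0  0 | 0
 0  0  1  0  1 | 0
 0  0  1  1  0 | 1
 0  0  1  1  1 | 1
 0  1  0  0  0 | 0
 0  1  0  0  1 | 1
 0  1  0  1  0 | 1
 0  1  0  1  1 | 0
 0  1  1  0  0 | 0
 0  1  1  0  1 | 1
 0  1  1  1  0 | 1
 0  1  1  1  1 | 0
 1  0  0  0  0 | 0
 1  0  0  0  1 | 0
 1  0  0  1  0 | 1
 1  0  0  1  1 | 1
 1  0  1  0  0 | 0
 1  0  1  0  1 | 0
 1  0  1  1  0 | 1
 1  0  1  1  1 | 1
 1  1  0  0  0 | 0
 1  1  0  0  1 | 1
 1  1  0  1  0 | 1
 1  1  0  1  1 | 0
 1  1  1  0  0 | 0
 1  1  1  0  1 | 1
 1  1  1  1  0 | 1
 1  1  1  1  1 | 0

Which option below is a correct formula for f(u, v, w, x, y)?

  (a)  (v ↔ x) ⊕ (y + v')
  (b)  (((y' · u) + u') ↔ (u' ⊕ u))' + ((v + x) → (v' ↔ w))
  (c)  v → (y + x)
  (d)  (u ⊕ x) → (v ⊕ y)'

a

(b): at (0,0,0,0,0) it gives 1, but f = 0 — eliminated.
(c): at (0,0,0,0,0) it gives 1, but f = 0 — eliminated.
(d): at (0,0,0,0,0) it gives 1, but f = 0 — eliminated.
That leaves (a). Evaluating it on every row reproduces the table of f exactly.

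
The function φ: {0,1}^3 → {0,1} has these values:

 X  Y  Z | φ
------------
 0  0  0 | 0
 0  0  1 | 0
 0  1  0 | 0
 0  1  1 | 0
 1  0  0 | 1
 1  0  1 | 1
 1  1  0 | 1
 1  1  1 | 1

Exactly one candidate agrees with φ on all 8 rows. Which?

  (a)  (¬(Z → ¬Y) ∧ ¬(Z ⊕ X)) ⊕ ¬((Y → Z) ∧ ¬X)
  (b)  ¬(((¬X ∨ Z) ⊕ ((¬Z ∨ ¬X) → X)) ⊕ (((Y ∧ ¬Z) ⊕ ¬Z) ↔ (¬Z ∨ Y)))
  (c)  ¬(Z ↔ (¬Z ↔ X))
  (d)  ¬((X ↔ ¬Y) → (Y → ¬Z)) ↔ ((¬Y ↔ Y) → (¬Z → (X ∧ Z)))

(a) fails at (0,1,0): the formula yields 1, φ is 0.
(b) fails at (0,0,0): the formula yields 1, φ is 0.
(d) fails at (0,1,1): the formula yields 1, φ is 0.
(c) is the remaining candidate, and it agrees with φ on all 8 inputs.

c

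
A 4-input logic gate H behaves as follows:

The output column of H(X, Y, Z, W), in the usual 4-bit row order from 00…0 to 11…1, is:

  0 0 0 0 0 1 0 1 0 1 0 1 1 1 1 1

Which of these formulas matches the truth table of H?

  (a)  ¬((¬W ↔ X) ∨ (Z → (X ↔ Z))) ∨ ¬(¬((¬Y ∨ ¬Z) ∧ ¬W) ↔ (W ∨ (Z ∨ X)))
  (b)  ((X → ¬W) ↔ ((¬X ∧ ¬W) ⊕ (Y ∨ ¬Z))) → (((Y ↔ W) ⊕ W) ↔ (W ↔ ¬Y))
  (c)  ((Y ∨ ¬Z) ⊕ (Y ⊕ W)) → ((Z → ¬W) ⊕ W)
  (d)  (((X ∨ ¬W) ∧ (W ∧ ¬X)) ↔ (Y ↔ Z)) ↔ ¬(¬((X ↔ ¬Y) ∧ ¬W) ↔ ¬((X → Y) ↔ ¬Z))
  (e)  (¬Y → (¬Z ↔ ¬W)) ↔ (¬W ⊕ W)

(a): at (0,0,1,0) it gives 1, but H = 0 — eliminated.
(b): at (0,0,0,0) it gives 1, but H = 0 — eliminated.
(c): at (0,0,0,0) it gives 1, but H = 0 — eliminated.
(e): at (0,0,0,0) it gives 1, but H = 0 — eliminated.
(d) is the remaining candidate, and it agrees with H on all 16 inputs.

d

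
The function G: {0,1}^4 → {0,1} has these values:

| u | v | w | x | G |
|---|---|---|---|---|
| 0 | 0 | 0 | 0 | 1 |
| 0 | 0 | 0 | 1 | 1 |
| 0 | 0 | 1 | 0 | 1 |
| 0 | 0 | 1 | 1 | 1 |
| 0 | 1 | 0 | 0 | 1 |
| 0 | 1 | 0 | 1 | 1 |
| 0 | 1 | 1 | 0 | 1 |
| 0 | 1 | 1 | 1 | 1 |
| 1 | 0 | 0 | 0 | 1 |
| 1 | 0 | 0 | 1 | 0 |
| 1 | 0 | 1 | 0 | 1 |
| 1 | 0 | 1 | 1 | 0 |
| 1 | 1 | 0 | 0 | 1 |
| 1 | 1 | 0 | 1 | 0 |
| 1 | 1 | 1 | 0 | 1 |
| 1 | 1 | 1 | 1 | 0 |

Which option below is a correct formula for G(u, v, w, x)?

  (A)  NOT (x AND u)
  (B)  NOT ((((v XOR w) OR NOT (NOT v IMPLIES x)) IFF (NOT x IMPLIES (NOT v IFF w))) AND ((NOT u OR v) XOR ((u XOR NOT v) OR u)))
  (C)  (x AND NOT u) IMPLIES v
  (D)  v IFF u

A

(B) fails at (0,1,0,0): the formula yields 0, G is 1.
(C) fails at (0,0,0,1): the formula yields 0, G is 1.
(D) fails at (0,1,0,0): the formula yields 0, G is 1.
Only (A) survives; checking it on all 16 rows confirms it matches G.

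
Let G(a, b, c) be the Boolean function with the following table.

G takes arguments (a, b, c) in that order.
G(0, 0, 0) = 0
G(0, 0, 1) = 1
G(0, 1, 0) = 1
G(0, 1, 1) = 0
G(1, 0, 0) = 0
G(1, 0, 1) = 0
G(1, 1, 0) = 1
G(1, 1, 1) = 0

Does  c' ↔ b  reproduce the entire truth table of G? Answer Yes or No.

Check the formula against G row by row:
  a=0, b=0, c=0: formula gives 0, G = 0 ✓
  a=0, b=0, c=1: formula gives 1, G = 1 ✓
  a=0, b=1, c=0: formula gives 1, G = 1 ✓
  a=0, b=1, c=1: formula gives 0, G = 0 ✓
  a=1, b=0, c=0: formula gives 0, G = 0 ✓
  a=1, b=0, c=1: formula gives 1, but G = 0 ✗
A single disagreement suffices: at (1,0,1) they differ, so the formula does not compute G.

No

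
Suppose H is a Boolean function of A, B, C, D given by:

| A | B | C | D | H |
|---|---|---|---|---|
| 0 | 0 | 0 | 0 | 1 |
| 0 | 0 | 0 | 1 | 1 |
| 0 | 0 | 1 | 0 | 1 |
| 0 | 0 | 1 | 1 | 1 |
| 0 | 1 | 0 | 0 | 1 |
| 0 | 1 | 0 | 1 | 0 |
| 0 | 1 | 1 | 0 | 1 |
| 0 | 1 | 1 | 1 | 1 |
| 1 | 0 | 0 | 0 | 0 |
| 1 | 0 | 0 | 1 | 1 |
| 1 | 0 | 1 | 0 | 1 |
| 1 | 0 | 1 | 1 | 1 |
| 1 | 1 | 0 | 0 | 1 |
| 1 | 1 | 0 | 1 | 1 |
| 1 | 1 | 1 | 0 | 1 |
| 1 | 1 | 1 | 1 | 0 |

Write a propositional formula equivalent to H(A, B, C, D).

H(A, B, C, D) = ¬(((((¬A ∧ B) ∧ ¬C) ∧ D) ∨ (((A ∧ ¬B) ∧ ¬C) ∧ ¬D)) ∨ (((A ∧ B) ∧ C) ∧ D))

There are just 3 zero rows: (0,1,0,1), (1,0,0,0), (1,1,1,1). Their minterms are ¬A·B·¬C·D, A·¬B·¬C·¬D, A·B·C·D; the OR of those covers precisely the 0-outputs, and negating it yields H.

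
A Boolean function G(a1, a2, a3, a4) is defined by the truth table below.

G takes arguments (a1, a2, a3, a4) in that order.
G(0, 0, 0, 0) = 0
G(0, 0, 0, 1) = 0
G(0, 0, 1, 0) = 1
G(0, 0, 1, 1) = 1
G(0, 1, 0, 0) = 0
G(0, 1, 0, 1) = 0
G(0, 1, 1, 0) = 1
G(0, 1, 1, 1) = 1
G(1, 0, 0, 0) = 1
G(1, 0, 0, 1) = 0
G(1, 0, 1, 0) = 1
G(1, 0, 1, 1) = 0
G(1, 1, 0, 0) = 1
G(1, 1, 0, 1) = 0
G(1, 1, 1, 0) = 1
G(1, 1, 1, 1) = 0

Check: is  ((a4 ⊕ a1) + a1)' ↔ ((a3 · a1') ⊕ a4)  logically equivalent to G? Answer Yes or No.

Check the formula against G row by row:
  a1=0, a2=0, a3=0, a4=0: formula gives 0, G = 0 ✓
  a1=0, a2=0, a3=0, a4=1: formula gives 0, G = 0 ✓
  a1=0, a2=0, a3=1, a4=0: formula gives 1, G = 1 ✓
  a1=0, a2=0, a3=1, a4=1: formula gives 1, G = 1 ✓
  …and likewise for the remaining 12 rows.
Every row agrees, so the formula is equivalent.

Yes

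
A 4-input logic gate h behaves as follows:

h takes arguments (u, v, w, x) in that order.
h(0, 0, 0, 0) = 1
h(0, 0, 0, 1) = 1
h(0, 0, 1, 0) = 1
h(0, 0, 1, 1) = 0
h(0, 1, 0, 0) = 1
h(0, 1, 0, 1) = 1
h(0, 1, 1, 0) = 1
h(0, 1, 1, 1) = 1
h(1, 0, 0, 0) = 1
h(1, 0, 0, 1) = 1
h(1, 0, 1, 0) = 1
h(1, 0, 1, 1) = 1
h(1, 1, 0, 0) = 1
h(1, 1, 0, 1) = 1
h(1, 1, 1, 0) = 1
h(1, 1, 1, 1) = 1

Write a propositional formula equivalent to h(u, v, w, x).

h is 0 on exactly one input, (0,0,1,1), whose minterm is ¬u·¬v·w·x. So h is the negation of that single conjunction.

h(u, v, w, x) = (((u' · v') · w) · x)'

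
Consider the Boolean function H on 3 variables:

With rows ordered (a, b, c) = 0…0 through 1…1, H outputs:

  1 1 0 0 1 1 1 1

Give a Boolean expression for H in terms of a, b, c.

H(a, b, c) = not (((not a and b) and not c) or ((not a and b) and c))

The 0-rows are (0,1,0), (0,1,1). Take each as a conjunction (¬a·b·¬c, ¬a·b·c), form their disjunction, and complement — that gives a formula that is 1 everywhere H is.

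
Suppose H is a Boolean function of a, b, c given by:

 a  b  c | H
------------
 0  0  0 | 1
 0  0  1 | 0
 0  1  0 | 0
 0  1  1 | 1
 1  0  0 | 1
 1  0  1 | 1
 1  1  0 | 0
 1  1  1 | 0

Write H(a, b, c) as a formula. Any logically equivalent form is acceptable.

H(a, b, c) = ((((¬a ∧ ¬b) ∧ ¬c) ∨ ((¬a ∧ b) ∧ c)) ∨ ((a ∧ ¬b) ∧ ¬c)) ∨ ((a ∧ ¬b) ∧ c)

H=1 on 4 inputs: (0,0,0), (0,1,1), (1,0,0), (1,0,1). Reading each as a conjunction of literals (¬a·¬b·¬c, ¬a·b·c, a·¬b·¬c, a·¬b·c) and taking the OR gives the canonical DNF.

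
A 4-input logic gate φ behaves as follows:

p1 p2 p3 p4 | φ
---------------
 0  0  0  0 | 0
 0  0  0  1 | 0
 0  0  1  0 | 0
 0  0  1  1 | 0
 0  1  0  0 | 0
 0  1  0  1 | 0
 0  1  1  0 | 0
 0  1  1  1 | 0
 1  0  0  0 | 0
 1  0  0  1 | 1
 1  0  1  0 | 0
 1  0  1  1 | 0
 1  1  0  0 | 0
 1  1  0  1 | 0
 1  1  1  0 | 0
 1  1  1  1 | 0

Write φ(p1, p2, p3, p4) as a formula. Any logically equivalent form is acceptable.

φ(p1, p2, p3, p4) = ((p1 · p2') · p3') · p4

Only row (1,0,0,1) gives 1. That row's minterm p1·¬p2·¬p3·p4 is φ directly.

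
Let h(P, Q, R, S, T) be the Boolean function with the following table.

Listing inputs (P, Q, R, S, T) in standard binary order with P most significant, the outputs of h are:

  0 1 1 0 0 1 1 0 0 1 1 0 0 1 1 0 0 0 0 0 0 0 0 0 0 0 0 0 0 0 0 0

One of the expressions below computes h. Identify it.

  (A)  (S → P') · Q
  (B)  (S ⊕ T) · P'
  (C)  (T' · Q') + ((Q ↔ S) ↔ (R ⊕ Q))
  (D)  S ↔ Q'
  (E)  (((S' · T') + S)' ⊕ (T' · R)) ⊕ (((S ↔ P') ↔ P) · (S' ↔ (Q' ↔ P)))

B

(A): at (0,0,0,0,1) it gives 0, but h = 1 — eliminated.
(C): at (0,0,0,0,0) it gives 1, but h = 0 — eliminated.
(D): at (0,0,0,0,1) it gives 0, but h = 1 — eliminated.
(E): at (0,0,0,1,0) it gives 0, but h = 1 — eliminated.
(B) is the remaining candidate, and it agrees with h on all 32 inputs.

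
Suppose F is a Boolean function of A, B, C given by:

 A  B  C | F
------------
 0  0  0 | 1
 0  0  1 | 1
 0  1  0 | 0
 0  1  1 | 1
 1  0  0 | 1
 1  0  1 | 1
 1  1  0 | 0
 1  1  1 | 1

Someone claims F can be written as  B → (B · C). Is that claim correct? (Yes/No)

Check the formula against F row by row:
  A=0, B=0, C=0: formula gives 1, F = 1 ✓
  A=0, B=0, C=1: formula gives 1, F = 1 ✓
  A=0, B=1, C=0: formula gives 0, F = 0 ✓
  A=0, B=1, C=1: formula gives 1, F = 1 ✓
  A=1, B=0, C=0: formula gives 1, F = 1 ✓
  …and likewise for the remaining 3 rows.
No disagreement on any input; they are logically equivalent.

Yes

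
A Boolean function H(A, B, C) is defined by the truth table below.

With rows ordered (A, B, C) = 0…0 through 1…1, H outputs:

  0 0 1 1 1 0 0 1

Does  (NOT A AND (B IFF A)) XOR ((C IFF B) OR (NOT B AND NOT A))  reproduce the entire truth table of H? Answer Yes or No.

Check the formula against H row by row:
  A=0, B=0, C=0: formula gives 0, H = 0 ✓
  A=0, B=0, C=1: formula gives 0, H = 0 ✓
  A=0, B=1, C=0: formula gives 0, but H = 1 ✗
Row (0,1,0) is a counterexample, so the formula is not equivalent to H.

No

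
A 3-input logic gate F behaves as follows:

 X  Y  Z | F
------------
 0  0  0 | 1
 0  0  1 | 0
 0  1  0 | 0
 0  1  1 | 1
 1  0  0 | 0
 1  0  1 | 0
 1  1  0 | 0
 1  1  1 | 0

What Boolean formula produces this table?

F=1 on 2 inputs: (0,0,0), (0,1,1). Reading each as a conjunction of literals (¬X·¬Y·¬Z, ¬X·Y·Z) and taking the OR gives the canonical DNF.

F(X, Y, Z) = ((not X and not Y) and not Z) or ((not X and Y) and Z)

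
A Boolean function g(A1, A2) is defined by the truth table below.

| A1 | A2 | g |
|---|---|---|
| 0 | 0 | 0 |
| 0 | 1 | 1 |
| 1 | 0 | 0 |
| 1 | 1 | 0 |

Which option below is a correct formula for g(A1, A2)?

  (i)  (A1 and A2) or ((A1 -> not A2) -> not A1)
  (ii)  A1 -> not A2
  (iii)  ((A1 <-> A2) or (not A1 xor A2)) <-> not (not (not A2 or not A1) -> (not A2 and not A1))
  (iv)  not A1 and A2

(i) disagrees with g on (0,0) (formula → 1, table → 0); rule it out.
(ii) disagrees with g on (0,0) (formula → 1, table → 0); rule it out.
(iii) disagrees with g on (1,0) (formula → 1, table → 0); rule it out.
That leaves (iv). Evaluating it on every row reproduces the table of g exactly.

iv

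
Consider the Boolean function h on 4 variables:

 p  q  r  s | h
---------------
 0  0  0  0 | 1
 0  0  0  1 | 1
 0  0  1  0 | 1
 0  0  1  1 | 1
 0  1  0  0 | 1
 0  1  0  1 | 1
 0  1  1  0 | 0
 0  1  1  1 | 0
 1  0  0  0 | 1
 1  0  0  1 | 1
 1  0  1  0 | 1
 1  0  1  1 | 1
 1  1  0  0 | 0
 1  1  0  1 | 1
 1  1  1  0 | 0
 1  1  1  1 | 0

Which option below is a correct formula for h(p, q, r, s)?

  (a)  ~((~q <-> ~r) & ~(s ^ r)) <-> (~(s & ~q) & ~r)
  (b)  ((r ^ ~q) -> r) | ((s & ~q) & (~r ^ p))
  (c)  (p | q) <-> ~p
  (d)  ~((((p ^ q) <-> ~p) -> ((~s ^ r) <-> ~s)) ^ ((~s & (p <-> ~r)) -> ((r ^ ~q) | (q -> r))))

d

(a) disagrees with h on (0,0,0,0) (formula → 0, table → 1); rule it out.
(b) disagrees with h on (0,0,0,0) (formula → 0, table → 1); rule it out.
(c) disagrees with h on (0,0,0,0) (formula → 0, table → 1); rule it out.
That leaves (d). Evaluating it on every row reproduces the table of h exactly.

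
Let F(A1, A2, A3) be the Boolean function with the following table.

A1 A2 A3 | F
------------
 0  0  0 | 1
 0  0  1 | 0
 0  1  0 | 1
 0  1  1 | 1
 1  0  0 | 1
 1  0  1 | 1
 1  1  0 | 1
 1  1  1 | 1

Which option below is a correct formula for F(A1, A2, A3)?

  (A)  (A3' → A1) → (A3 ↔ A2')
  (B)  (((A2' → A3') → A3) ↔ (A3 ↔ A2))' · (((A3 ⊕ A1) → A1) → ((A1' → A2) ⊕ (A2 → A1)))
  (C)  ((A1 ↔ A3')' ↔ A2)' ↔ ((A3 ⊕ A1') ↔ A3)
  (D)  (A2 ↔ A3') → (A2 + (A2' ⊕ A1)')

(A) disagrees with F on (0,0,1) (formula → 1, table → 0); rule it out.
(B) disagrees with F on (0,0,1) (formula → 1, table → 0); rule it out.
(C) disagrees with F on (0,0,0) (formula → 0, table → 1); rule it out.
Only (D) survives; checking it on all 8 rows confirms it matches F.

D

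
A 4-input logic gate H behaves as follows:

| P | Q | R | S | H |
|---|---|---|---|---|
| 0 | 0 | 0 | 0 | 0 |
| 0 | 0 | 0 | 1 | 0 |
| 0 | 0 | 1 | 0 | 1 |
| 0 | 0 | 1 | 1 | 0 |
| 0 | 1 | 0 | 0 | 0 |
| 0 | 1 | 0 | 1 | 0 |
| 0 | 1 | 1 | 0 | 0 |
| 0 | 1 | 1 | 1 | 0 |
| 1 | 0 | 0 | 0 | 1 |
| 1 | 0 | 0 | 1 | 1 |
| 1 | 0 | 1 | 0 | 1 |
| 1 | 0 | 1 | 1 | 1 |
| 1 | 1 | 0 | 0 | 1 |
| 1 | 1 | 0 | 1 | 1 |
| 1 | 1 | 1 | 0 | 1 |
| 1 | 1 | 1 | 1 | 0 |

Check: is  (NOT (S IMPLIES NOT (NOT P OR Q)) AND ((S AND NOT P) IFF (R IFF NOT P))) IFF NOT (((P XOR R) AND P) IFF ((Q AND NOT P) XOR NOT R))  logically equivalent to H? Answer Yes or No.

Evaluate (NOT (S IMPLIES NOT (NOT P OR Q)) AND ((S AND NOT P) IFF (R IFF NOT P))) IFF NOT (((P XOR R) AND P) IFF ((Q AND NOT P) XOR NOT R)) on each row and compare to H:
  P=0, Q=0, R=0, S=0: formula gives 0, H = 0 ✓
  P=0, Q=0, R=0, S=1: formula gives 0, H = 0 ✓
  P=0, Q=0, R=1, S=0: formula gives 1, H = 1 ✓
  P=0, Q=0, R=1, S=1: formula gives 0, H = 0 ✓
  P=0, Q=1, R=0, S=0: formula gives 1, but H = 0 ✗
Since they disagree at (0,1,0,0), the expression is not a correct formula for H.

No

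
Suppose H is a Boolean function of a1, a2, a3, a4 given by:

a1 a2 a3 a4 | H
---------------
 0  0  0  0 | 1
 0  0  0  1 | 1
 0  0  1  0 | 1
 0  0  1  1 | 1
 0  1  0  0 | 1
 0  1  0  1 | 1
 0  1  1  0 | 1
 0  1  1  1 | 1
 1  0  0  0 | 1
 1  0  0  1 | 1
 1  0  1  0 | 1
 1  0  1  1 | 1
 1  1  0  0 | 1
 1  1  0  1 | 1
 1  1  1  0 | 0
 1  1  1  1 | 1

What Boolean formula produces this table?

H(a1, a2, a3, a4) = NOT (((a1 AND a2) AND a3) AND NOT a4)

H is 0 on exactly one input, (1,1,1,0), whose minterm is a1·a2·a3·¬a4. So H is the negation of that single conjunction.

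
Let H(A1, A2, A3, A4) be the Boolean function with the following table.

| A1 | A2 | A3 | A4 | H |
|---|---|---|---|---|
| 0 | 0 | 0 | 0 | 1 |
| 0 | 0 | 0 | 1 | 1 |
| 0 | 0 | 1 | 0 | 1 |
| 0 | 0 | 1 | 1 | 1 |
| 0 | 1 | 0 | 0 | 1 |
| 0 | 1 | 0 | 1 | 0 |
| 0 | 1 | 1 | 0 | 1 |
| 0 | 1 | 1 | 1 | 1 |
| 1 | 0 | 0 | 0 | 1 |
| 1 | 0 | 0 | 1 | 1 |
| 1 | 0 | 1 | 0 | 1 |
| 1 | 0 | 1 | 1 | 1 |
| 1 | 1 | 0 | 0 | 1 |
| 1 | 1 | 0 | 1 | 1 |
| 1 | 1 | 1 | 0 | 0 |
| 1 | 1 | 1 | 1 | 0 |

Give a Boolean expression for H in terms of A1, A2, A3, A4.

H(A1, A2, A3, A4) = not (((((not A1 and A2) and not A3) and A4) or (((A1 and A2) and A3) and not A4)) or (((A1 and A2) and A3) and A4))

There are just 3 zero rows: (0,1,0,1), (1,1,1,0), (1,1,1,1). Their minterms are ¬A1·A2·¬A3·A4, A1·A2·A3·¬A4, A1·A2·A3·A4; the OR of those covers precisely the 0-outputs, and negating it yields H.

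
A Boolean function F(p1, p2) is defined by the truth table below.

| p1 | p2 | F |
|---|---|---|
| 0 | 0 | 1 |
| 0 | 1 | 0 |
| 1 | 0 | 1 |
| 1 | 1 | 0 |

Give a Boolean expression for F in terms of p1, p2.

The output is the negation of p2.

F(p1, p2) = not p2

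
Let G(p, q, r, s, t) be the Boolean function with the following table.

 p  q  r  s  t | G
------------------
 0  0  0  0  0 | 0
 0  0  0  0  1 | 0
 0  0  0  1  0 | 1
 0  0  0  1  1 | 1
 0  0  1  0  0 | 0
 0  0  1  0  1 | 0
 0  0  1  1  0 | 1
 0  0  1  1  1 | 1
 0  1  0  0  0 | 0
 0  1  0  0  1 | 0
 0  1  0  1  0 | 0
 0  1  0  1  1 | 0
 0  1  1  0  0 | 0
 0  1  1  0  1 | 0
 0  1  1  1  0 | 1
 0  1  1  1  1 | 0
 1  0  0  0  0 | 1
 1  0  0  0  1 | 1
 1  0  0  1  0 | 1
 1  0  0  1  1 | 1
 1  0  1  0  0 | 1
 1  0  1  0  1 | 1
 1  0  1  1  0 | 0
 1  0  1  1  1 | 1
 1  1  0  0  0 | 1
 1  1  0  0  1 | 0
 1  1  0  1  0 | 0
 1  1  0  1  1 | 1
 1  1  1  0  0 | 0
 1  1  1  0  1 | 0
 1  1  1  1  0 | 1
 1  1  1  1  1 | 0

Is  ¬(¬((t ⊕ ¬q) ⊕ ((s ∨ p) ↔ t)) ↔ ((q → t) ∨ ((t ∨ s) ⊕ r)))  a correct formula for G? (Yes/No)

Test each input against both G and the formula:
  p=0, q=0, r=0, s=0, t=0: formula gives 0, G = 0 ✓
  p=0, q=0, r=0, s=0, t=1: formula gives 0, G = 0 ✓
  p=0, q=0, r=0, s=1, t=0: formula gives 1, G = 1 ✓
  p=0, q=0, r=0, s=1, t=1: formula gives 1, G = 1 ✓
  …
  p=0, q=1, r=0, s=0, t=1: formula gives 1, but G = 0 ✗
Row (0,1,0,0,1) is a counterexample, so the formula is not equivalent to G.

No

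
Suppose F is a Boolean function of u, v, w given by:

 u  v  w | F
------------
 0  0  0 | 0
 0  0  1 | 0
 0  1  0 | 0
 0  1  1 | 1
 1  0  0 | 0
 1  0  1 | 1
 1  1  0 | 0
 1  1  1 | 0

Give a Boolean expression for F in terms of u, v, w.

F(u, v, w) = ((¬u ∧ v) ∧ w) ∨ ((u ∧ ¬v) ∧ w)

Collect the rows where F=1 — (0,1,1), (1,0,1) — and write one minterm per row: ¬u·v·w, u·¬v·w. Their union (logical OR) reproduces the table exactly.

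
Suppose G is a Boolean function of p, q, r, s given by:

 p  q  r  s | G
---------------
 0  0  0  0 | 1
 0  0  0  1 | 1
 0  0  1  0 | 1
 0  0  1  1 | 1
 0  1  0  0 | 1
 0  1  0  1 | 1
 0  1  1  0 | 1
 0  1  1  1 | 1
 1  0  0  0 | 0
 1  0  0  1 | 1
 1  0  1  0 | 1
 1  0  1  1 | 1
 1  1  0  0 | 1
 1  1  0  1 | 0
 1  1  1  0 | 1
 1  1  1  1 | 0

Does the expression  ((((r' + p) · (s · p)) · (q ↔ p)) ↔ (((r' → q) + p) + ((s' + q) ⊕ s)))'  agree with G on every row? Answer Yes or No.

No

Test each input against both G and the formula:
  p=0, q=0, r=0, s=0: formula gives 1, G = 1 ✓
  p=0, q=0, r=0, s=1: formula gives 1, G = 1 ✓
  p=0, q=0, r=1, s=0: formula gives 1, G = 1 ✓
  p=0, q=0, r=1, s=1: formula gives 1, G = 1 ✓
  …
  p=1, q=0, r=0, s=0: formula gives 1, but G = 0 ✗
Since they disagree at (1,0,0,0), the expression is not a correct formula for G.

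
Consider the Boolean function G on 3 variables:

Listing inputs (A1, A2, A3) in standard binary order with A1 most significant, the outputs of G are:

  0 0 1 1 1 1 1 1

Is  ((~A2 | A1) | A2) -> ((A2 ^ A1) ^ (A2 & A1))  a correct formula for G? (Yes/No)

Yes

Evaluate ((~A2 | A1) | A2) -> ((A2 ^ A1) ^ (A2 & A1)) on each row and compare to G:
  A1=0, A2=0, A3=0: formula gives 0, G = 0 ✓
  A1=0, A2=0, A3=1: formula gives 0, G = 0 ✓
  A1=0, A2=1, A3=0: formula gives 1, G = 1 ✓
  A1=0, A2=1, A3=1: formula gives 1, G = 1 ✓
  A1=1, A2=0, A3=0: formula gives 1, G = 1 ✓
  …and likewise for the remaining 3 rows.
No disagreement on any input; they are logically equivalent.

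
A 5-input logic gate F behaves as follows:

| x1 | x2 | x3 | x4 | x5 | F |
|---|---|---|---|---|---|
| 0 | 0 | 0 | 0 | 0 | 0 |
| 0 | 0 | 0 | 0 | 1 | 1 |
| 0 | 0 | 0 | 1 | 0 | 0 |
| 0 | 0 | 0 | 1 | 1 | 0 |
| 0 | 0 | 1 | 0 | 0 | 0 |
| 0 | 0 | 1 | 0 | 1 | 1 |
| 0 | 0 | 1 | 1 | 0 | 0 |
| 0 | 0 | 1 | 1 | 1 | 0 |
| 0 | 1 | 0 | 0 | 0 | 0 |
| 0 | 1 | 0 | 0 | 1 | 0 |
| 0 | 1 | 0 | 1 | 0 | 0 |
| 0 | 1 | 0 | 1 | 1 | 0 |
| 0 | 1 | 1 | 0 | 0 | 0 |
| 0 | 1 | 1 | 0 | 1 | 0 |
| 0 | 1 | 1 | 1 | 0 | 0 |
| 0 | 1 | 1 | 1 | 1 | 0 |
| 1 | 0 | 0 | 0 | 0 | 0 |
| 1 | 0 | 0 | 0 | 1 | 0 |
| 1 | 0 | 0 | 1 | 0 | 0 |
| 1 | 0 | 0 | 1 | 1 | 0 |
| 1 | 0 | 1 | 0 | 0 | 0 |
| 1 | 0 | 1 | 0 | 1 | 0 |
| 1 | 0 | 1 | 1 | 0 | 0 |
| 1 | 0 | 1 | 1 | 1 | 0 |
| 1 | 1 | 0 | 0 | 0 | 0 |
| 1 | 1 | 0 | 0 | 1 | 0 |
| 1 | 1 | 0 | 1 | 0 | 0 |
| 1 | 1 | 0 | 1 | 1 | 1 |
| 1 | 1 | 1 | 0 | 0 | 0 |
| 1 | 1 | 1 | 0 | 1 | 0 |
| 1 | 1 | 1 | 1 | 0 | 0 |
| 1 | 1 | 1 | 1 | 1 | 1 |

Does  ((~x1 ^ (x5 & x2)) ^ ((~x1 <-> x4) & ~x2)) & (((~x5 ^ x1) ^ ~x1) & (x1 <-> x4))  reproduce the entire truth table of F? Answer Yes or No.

Test each input against both F and the formula:
  x1=0, x2=0, x3=0, x4=0, x5=0: formula gives 0, F = 0 ✓
  x1=0, x2=0, x3=0, x4=0, x5=1: formula gives 1, F = 1 ✓
  x1=0, x2=0, x3=0, x4=1, x5=0: formula gives 0, F = 0 ✓
  x1=0, x2=0, x3=0, x4=1, x5=1: formula gives 0, F = 0 ✓
  … (the remaining 28 rows also agree.)
No disagreement on any input; they are logically equivalent.

Yes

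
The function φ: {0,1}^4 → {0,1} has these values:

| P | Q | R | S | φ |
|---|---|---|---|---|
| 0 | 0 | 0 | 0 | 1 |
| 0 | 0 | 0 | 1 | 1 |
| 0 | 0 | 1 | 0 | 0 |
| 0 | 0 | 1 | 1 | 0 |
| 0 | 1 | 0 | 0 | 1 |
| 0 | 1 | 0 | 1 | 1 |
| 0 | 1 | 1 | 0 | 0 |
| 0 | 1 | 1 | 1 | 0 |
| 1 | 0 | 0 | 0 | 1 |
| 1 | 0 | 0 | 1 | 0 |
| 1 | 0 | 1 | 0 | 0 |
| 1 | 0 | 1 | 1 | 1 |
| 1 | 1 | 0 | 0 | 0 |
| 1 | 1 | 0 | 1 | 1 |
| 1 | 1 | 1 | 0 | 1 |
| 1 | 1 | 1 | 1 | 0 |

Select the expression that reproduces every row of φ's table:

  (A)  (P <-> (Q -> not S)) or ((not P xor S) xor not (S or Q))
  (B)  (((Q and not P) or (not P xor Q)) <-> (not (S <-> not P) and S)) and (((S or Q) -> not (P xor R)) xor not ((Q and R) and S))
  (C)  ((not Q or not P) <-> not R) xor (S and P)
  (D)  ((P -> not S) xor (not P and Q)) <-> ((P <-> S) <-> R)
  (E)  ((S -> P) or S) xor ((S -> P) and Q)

C

(A): at (0,0,0,0) it gives 0, but φ = 1 — eliminated.
(B): at (0,0,0,0) it gives 0, but φ = 1 — eliminated.
(D): at (0,0,0,0) it gives 0, but φ = 1 — eliminated.
(E): at (0,0,1,0) it gives 1, but φ = 0 — eliminated.
That leaves (C). Evaluating it on every row reproduces the table of φ exactly.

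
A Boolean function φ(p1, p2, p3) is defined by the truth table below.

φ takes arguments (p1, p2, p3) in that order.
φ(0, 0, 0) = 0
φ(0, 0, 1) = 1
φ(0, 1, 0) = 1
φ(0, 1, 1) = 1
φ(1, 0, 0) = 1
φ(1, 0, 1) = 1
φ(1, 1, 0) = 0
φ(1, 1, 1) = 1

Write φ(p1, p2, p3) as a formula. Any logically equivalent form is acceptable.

φ(p1, p2, p3) = not (((not p1 and not p2) and not p3) or ((p1 and p2) and not p3))

φ is 0 on only 2 rows — (0,0,0), (1,1,0). Writing each as a minterm (¬p1·¬p2·¬p3, p1·p2·¬p3) and OR-ing them characterizes exactly where φ=0, so φ is the negation of that disjunction.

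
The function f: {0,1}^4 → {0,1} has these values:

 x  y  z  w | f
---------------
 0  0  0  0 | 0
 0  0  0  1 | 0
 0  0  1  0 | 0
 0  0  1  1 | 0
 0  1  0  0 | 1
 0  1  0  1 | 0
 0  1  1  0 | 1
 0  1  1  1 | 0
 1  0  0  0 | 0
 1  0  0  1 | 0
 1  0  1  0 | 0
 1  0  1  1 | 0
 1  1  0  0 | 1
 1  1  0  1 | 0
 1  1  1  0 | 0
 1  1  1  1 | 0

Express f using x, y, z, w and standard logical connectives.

The 1-rows are (0,1,0,0), (0,1,1,0), (1,1,0,0). Each contributes one minterm — ¬x·y·¬z·¬w; ¬x·y·z·¬w; x·y·¬z·¬w — and their disjunction is a sum-of-products form of f.

f(x, y, z, w) = ((((¬x ∧ y) ∧ ¬z) ∧ ¬w) ∨ (((¬x ∧ y) ∧ z) ∧ ¬w)) ∨ (((x ∧ y) ∧ ¬z) ∧ ¬w)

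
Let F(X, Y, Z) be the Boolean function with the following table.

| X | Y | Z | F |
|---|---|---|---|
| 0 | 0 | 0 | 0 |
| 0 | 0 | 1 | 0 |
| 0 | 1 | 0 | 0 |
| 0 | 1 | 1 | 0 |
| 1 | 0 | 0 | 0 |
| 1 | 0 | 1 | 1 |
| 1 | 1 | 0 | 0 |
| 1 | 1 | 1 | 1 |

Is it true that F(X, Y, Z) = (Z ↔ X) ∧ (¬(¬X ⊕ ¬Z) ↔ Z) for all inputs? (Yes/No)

Yes

Evaluate (Z ↔ X) ∧ (¬(¬X ⊕ ¬Z) ↔ Z) on each row and compare to F:
  X=0, Y=0, Z=0: formula gives 0, F = 0 ✓
  X=0, Y=0, Z=1: formula gives 0, F = 0 ✓
  X=0, Y=1, Z=0: formula gives 0, F = 0 ✓
  X=0, Y=1, Z=1: formula gives 0, F = 0 ✓
  X=1, Y=0, Z=0: formula gives 0, F = 0 ✓
  … (the remaining 3 rows also agree.)
All 8 rows match — the expression computes F exactly.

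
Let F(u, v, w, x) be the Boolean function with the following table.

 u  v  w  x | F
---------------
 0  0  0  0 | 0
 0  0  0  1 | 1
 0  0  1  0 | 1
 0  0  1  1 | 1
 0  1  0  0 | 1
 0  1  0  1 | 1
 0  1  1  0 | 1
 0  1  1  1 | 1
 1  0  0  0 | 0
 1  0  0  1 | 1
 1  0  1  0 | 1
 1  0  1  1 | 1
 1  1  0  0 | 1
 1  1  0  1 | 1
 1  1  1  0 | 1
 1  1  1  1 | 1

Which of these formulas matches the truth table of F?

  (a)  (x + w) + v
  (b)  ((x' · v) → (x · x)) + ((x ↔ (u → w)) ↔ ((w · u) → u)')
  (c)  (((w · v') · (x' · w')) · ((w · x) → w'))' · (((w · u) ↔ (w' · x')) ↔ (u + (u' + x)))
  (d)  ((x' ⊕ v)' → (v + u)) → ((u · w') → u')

(b): at (0,0,0,0) it gives 1, but F = 0 — eliminated.
(c): at (0,1,0,0) it gives 0, but F = 1 — eliminated.
(d): at (0,0,0,0) it gives 1, but F = 0 — eliminated.
That leaves (a). Evaluating it on every row reproduces the table of F exactly.

a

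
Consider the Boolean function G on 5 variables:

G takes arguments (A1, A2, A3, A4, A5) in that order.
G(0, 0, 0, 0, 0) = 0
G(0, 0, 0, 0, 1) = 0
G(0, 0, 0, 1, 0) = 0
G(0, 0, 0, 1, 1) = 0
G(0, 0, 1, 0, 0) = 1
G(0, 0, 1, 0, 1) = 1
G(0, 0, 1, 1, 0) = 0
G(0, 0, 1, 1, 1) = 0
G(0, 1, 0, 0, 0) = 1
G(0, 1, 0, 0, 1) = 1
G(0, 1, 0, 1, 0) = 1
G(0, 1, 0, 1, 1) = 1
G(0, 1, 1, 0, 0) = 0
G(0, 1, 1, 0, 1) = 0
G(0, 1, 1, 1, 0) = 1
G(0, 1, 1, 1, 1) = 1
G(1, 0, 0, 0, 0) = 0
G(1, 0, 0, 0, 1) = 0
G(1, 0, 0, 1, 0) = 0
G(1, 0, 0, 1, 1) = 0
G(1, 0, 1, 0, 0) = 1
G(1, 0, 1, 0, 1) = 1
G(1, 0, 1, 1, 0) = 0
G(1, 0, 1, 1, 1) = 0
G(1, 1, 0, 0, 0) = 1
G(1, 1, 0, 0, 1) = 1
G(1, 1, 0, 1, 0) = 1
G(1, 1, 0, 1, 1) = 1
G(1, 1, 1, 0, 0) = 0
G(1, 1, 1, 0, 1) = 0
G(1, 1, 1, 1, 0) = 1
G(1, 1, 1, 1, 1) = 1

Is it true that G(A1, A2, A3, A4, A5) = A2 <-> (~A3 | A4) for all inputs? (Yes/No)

Check the formula against G row by row:
  A1=0, A2=0, A3=0, A4=0, A5=0: formula gives 0, G = 0 ✓
  A1=0, A2=0, A3=0, A4=0, A5=1: formula gives 0, G = 0 ✓
  A1=0, A2=0, A3=0, A4=1, A5=0: formula gives 0, G = 0 ✓
  A1=0, A2=0, A3=0, A4=1, A5=1: formula gives 0, G = 0 ✓
  …and likewise for the remaining 28 rows.
Every row agrees, so the formula is equivalent.

Yes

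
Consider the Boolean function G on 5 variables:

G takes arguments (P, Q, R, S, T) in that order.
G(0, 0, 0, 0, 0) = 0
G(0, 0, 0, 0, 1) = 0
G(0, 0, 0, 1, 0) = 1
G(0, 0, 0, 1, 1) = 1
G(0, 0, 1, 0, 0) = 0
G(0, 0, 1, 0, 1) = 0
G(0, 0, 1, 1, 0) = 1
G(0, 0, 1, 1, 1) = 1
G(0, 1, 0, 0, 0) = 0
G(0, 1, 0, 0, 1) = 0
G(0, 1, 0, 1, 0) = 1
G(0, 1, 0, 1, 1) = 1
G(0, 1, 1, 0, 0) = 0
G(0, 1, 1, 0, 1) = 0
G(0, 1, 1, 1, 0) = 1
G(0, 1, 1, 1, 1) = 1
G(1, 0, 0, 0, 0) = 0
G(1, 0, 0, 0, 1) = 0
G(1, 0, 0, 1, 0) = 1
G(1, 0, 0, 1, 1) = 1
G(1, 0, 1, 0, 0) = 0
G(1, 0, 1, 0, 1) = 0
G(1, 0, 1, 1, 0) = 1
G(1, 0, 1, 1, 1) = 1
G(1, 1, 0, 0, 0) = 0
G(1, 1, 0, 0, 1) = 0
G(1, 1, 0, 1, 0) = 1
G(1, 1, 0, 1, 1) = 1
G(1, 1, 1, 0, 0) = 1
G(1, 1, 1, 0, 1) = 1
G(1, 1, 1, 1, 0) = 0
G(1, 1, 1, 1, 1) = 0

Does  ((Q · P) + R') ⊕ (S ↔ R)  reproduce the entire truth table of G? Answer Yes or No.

Test each input against both G and the formula:
  P=0, Q=0, R=0, S=0, T=0: formula gives 0, G = 0 ✓
  P=0, Q=0, R=0, S=0, T=1: formula gives 0, G = 0 ✓
  P=0, Q=0, R=0, S=1, T=0: formula gives 1, G = 1 ✓
  P=0, Q=0, R=0, S=1, T=1: formula gives 1, G = 1 ✓
  …and likewise for the remaining 28 rows.
No disagreement on any input; they are logically equivalent.

Yes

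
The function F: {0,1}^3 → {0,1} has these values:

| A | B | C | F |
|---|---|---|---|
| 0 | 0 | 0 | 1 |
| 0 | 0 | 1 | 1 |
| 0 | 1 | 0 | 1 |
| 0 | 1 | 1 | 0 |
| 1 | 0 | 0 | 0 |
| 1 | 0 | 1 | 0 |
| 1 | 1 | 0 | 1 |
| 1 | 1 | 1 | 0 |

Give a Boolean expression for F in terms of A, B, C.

F(A, B, C) = ((((NOT A AND NOT B) AND NOT C) OR ((NOT A AND NOT B) AND C)) OR ((NOT A AND B) AND NOT C)) OR ((A AND B) AND NOT C)

The 1-rows are (0,0,0), (0,0,1), (0,1,0), (1,1,0). Each contributes one minterm — ¬A·¬B·¬C; ¬A·¬B·C; ¬A·B·¬C; A·B·¬C — and their disjunction is a sum-of-products form of F.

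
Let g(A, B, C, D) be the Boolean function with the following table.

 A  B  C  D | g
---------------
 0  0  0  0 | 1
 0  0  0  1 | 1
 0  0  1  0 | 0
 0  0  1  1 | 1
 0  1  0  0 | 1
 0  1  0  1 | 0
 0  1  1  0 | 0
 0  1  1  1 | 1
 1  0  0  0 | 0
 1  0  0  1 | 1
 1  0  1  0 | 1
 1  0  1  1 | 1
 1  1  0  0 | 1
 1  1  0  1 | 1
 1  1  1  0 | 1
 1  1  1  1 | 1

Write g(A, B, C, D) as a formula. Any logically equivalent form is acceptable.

g(A, B, C, D) = ((((((A' · B') · C) · D') + (((A' · B) · C') · D)) + (((A' · B) · C) · D')) + (((A · B') · C') · D'))'

The 0-rows are (0,0,1,0), (0,1,0,1), (0,1,1,0), (1,0,0,0). Take each as a conjunction (¬A·¬B·C·¬D, ¬A·B·¬C·D, ¬A·B·C·¬D, A·¬B·¬C·¬D), form their disjunction, and complement — that gives a formula that is 1 everywhere g is.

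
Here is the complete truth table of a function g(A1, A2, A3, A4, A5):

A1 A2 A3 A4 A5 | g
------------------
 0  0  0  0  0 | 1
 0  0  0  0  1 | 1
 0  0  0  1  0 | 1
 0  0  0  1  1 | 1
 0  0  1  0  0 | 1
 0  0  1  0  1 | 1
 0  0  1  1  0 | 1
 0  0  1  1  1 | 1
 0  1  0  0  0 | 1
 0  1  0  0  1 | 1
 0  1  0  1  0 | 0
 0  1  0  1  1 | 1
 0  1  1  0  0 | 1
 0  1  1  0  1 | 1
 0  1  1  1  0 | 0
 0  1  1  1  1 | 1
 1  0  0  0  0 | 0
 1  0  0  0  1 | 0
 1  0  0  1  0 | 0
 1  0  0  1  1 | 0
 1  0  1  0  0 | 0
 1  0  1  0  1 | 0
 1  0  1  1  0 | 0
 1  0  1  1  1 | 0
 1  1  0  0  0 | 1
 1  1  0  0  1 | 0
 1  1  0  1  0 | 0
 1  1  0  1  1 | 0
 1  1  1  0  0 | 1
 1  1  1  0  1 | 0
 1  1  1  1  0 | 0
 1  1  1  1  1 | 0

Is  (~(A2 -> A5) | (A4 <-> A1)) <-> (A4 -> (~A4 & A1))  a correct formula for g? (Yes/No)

Yes

Check the formula against g row by row:
  A1=0, A2=0, A3=0, A4=0, A5=0: formula gives 1, g = 1 ✓
  A1=0, A2=0, A3=0, A4=0, A5=1: formula gives 1, g = 1 ✓
  A1=0, A2=0, A3=0, A4=1, A5=0: formula gives 1, g = 1 ✓
  A1=0, A2=0, A3=0, A4=1, A5=1: formula gives 1, g = 1 ✓
  …and likewise for the remaining 28 rows.
No disagreement on any input; they are logically equivalent.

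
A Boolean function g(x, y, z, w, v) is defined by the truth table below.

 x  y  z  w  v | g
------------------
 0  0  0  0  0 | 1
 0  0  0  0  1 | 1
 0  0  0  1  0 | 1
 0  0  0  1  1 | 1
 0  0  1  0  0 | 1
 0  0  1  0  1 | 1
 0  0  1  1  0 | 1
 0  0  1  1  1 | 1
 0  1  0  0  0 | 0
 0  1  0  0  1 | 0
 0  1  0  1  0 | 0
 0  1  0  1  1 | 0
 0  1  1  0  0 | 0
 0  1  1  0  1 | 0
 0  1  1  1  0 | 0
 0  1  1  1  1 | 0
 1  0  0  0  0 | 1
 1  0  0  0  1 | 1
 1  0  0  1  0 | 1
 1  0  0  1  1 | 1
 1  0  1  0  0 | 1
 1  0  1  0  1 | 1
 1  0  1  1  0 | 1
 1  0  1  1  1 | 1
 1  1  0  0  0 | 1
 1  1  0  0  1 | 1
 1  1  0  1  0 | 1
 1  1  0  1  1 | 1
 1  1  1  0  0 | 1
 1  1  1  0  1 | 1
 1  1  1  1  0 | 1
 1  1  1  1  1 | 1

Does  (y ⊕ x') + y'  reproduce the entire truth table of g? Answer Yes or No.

Check the formula against g row by row:
  x=0, y=0, z=0, w=0, v=0: formula gives 1, g = 1 ✓
  x=0, y=0, z=0, w=0, v=1: formula gives 1, g = 1 ✓
  x=0, y=0, z=0, w=1, v=0: formula gives 1, g = 1 ✓
  x=0, y=0, z=0, w=1, v=1: formula gives 1, g = 1 ✓
  …and likewise for the remaining 28 rows.
Every row agrees, so the formula is equivalent.

Yes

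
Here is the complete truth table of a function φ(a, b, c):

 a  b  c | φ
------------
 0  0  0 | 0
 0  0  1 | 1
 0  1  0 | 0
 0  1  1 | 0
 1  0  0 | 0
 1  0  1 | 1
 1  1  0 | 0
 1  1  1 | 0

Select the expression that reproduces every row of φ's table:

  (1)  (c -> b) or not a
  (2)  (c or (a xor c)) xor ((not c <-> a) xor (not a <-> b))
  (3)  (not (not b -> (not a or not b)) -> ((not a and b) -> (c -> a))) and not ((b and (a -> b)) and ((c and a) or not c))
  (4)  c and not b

4

(1): at (0,0,0) it gives 1, but φ = 0 — eliminated.
(2): at (0,0,1) it gives 0, but φ = 1 — eliminated.
(3): at (0,0,0) it gives 1, but φ = 0 — eliminated.
(4) is the remaining candidate, and it agrees with φ on all 8 inputs.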